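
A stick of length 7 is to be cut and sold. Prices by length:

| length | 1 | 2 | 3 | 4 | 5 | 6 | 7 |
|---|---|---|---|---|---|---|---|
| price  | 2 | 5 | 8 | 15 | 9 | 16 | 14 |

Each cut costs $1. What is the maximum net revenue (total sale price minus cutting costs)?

Consider every possible first cut. r[k] is the best of p[i]+r[k−i] over all sellable i≤k, charging 1 whenever i<k.
r[1] = 2
r[2] = 5
r[3] = 8
r[4] = 15
r[5] = 16  (first piece 1, then r[4]=15)
r[6] = 19  (first piece 2, then r[4]=15)
r[7] = 22  (first piece 3, then r[4]=15)
One optimal plan: pieces 4 + 3 (1 cut) → $23 − $1 = $22.

22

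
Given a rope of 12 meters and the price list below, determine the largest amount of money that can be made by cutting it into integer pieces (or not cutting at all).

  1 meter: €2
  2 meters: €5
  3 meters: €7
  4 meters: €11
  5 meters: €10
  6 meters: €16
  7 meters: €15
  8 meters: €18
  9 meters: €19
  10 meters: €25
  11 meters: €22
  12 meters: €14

33

Consider every possible first cut. v[k] is the best of p[i]+v[k−i] over all sellable i≤k.
v[1] = 2
v[2] = 5
v[3] = 7  (first piece 1, then v[2]=5)
v[4] = 11
v[5] = 13  (first piece 1, then v[4]=11)
v[6] = 16  (first piece 2, then v[4]=11)
v[7] = 18  (first piece 1, then v[6]=16)
v[8] = 22  (first piece 4, then v[4]=11)
v[9] = 24  (first piece 1, then v[8]=22)
v[10] = 27  (first piece 2, then v[8]=22)
v[11] = 29  (first piece 1, then v[10]=27)
v[12] = 33  (first piece 4, then v[8]=22)
One optimal cutting: 4 + 4 + 4 → €11 + €11 + €11 = €33.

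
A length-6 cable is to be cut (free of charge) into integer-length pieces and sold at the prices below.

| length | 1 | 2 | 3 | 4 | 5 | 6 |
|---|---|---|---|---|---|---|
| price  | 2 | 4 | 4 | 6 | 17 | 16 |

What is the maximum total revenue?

Consider every possible first cut. R[k] is the best of p[i]+R[k−i] over all sellable i≤k.
R[1] = 2
R[2] = 4  (first piece 1, then R[1]=2)
R[3] = 6  (first piece 1, then R[2]=4)
R[4] = 8  (first piece 1, then R[3]=6)
R[5] = 17
R[6] = 19  (first piece 1, then R[5]=17)
One optimal cutting: 5 + 1 → 17 + 2 = 19.

19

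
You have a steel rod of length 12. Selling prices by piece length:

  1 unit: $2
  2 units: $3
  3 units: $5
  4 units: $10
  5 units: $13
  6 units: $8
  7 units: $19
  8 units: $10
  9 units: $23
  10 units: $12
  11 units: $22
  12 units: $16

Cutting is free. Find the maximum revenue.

32

Let v[k] be the best obtainable value from length k. For each k, try every first piece i and keep the best of price[i] + v[k−i].
v[1] = 2
v[2] = max(2+2, 3+0) = 4
v[3] = max(2+4, 3+2, 5+0) = 6
v[4] = max(2+6, 3+4, 5+2, 10+0) = 10
v[5] = max(2+10, 3+6, 5+4, 10+2, 13+0) = 13
v[6] = max(2+13, 3+10, 5+6, 10+4, 13+2, 8+0) = 15
v[7] = max(2+15, 3+13, 5+10, …, 8+2, 19+0) = 19
v[8] = max(2+19, 3+15, 5+13, …, 19+2, 10+0) = 21
v[9] = max(2+21, 3+19, 5+15, …, 10+2, 23+0) = 23
v[10] = max(2+23, 3+21, 5+19, …, 23+2, 12+0) = 26
v[11] = max(2+26, 3+23, 5+21, …, 12+2, 22+0) = 29
v[12] = max(2+29, 3+26, 5+23, …, 22+2, 16+0) = 32
One optimal cutting: 7 + 5 → $19 + $13 = $32.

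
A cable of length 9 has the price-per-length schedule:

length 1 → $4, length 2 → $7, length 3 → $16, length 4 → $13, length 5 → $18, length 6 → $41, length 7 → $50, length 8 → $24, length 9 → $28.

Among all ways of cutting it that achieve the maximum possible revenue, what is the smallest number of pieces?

Consider every possible first cut. r[k] is the best of p[i]+r[k−i] over all sellable i≤k.
r[1] = 4
r[2] = max(4+4, 7+0) = 8
r[3] = max(4+8, 7+4, 16+0) = 16
r[4] = max(4+16, 7+8, 16+4, 13+0) = 20
r[5] = max(4+20, 7+16, 16+8, 13+4, 18+0) = 24
r[6] = max(4+24, 7+20, 16+16, 13+8, 18+4, 41+0) = 41
r[7] = max(4+41, 7+24, 16+20, …, 41+4, 50+0) = 50
r[8] = max(4+50, 7+41, 16+24, …, 50+4, 24+0) = 54
r[9] = max(4+54, 7+50, 16+41, …, 24+4, 28+0) = 58
Maximum revenue is $58.
Now minimize piece count subject to staying optimal: for each k, pieces[k] = 1 + min over i with p[i]+r[k−i]=r[k] of pieces[k−i].
pieces[6] = 1
pieces[7] = 1
pieces[8] = 2
pieces[9] = 3

3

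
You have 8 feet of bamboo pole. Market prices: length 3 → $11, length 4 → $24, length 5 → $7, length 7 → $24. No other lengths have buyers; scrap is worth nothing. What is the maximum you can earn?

Build best[k] bottom-up: best[k] = max over allowed piece i of (p[i] + best[k−i]).
best[1] = 0
best[2] = 0
best[3] = 11
best[4] = 24
best[5] = 24
best[6] = 24
best[7] = 35  (first piece 3, then best[4]=24)
best[8] = 48  (first piece 4, then best[4]=24)
One optimal cutting: 4 + 4 → $48.

48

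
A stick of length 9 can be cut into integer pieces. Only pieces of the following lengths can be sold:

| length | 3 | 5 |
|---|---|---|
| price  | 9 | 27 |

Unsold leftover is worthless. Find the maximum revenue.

36

Consider every possible first cut. r[k] is the best of p[i]+r[k−i] over all sellable i≤k.
r[1] = 0
r[2] = 0
r[3] = 9
r[4] = 9
r[5] = max(9+0, 27+0) = 27
r[6] = max(9+9, 27+0) = 27
r[7] = max(9+9, 27+0) = 27
r[8] = max(9+27, 27+9) = 36
r[9] = max(9+27, 27+9) = 36
One optimal cutting: pieces 5 + 3 with 1 meter of scrap → €36.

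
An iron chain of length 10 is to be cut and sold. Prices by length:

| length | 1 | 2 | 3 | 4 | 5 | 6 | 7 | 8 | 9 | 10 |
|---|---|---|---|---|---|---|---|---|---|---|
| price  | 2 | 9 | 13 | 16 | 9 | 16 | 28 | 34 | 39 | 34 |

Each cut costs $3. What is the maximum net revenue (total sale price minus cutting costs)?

Let net[k] be the best obtainable value from length k. For each k, try every first piece i and keep the best of price[i] + net[k−i] minus the 3 cut fee when i<k.
net[1] = 2
net[2] = max(2+2-3, 9+0) = 9
net[3] = max(2+9-3, 9+2-3, 13+0) = 13
net[4] = max(2+13-3, 9+9-3, 13+2-3, 16+0) = 16
net[5] = max(2+16-3, 9+13-3, 13+9-3, 16+2-3, 9+0) = 19
net[6] = max(2+19-3, 9+16-3, 13+13-3, 16+9-3, 9+2-3, 16+0) = 23
net[7] = max(2+23-3, 9+19-3, 13+16-3, …, 16+2-3, 28+0) = 28
net[8] = max(2+28-3, 9+23-3, 13+19-3, …, 28+2-3, 34+0) = 34
net[9] = max(2+34-3, 9+28-3, 13+23-3, …, 34+2-3, 39+0) = 39
net[10] = max(2+39-3, 9+34-3, 13+28-3, …, 39+2-3, 34+0) = 40
One optimal plan: pieces 8 + 2 (1 cut) → $43 − $3 = $40.

40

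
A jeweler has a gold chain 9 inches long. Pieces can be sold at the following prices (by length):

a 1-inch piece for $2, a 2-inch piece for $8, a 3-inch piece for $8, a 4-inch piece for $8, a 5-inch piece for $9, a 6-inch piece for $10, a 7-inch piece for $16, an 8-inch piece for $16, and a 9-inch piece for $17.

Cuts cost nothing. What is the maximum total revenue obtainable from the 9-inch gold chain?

34

Consider every possible first cut. best[k] is the best of p[i]+best[k−i] over all sellable i≤k.
best[1] = 2
best[2] = max(2+2, 8+0) = 8
best[3] = max(2+8, 8+2, 8+0) = 10
best[4] = max(2+10, 8+8, 8+2, 8+0) = 16
best[5] = max(2+16, 8+10, 8+8, 8+2, 9+0) = 18
best[6] = max(2+18, 8+16, 8+10, 8+8, 9+2, 10+0) = 24
best[7] = max(2+24, 8+18, 8+16, …, 10+2, 16+0) = 26
best[8] = max(2+26, 8+24, 8+18, …, 16+2, 16+0) = 32
best[9] = max(2+32, 8+26, 8+24, …, 16+2, 17+0) = 34
One optimal cutting: 2 + 2 + 2 + 2 + 1 → $8 + $8 + $8 + $8 + $2 = $34.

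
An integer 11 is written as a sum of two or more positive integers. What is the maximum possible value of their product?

54

Let P[k] be the best product for length k (with at least one cut). For each first piece i, the rest contributes max(k−i, P[k−i]).
P[2] = 1*max(1,0) = 1*1 = 1
P[3] = max(1*2, 2*1) = 2
P[4] = max(1*3, 2*2, 3*1) = 4
P[5] = max(1*4, 2*3, 3*2, 4*1) = 6
P[6] = max(1*6, 2*4, 3*3, 4*2, 5*1) = 9
P[7] = max(1*9, 2*6, 3*4, 4*3, 5*2, 6*1) = 12
P[8] = max(1*12, 2*9, 3*6, …, 6*2, 7*1) = 18
P[9] = max(1*18, 2*12, 3*9, …, 7*2, 8*1) = 27
P[10] = max(1*27, 2*18, 3*12, …, 8*2, 9*1) = 36
P[11] = max(1*36, 2*27, 3*18, …, 9*2, 10*1) = 54
One optimal split: 3 + 3 + 3 + 2; product 3*3*3*2 = 54.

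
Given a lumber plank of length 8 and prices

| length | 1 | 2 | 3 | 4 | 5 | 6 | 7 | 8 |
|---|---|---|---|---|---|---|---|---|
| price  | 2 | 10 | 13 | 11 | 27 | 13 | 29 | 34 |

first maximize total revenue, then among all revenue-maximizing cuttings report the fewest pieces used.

2

Consider every possible first cut. r[k] is the best of p[i]+r[k−i] over all sellable i≤k.
r[1] = 2
r[2] = max(2+2, 10+0) = 10
r[3] = max(2+10, 10+2, 13+0) = 13
r[4] = max(2+13, 10+10, 13+2, 11+0) = 20
r[5] = max(2+20, 10+13, 13+10, 11+2, 27+0) = 27
r[6] = max(2+27, 10+20, 13+13, 11+10, 27+2, 13+0) = 30
r[7] = max(2+30, 10+27, 13+20, …, 13+2, 29+0) = 37
r[8] = max(2+37, 10+30, 13+27, …, 29+2, 34+0) = 40
Maximum revenue is $40.
Now minimize piece count subject to staying optimal: for each k, pieces[k] = 1 + min over i with p[i]+r[k−i]=r[k] of pieces[k−i].
pieces[5] = 1
pieces[6] = 3
pieces[7] = 2
pieces[8] = 2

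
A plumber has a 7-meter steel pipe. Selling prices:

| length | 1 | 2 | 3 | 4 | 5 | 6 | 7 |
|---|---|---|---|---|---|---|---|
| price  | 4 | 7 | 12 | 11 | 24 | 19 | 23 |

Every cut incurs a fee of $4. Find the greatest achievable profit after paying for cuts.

Let net[k] be the best obtainable value from length k. For each k, try every first piece i and keep the best of price[i] + net[k−i] minus the 4 cut fee when i<k.
net[1] = 4
net[2] = 7
net[3] = 12
net[4] = 12  (first piece 1, then net[3]=12)
net[5] = 24
net[6] = 24  (first piece 1, then net[5]=24)
net[7] = 27  (first piece 2, then net[5]=24)
One optimal plan: pieces 5 + 2 (1 cut) → $31 − $4 = $27.

27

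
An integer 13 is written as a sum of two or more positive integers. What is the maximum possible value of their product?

Define f[k] = max over 1≤i<k of i · max(k−i, f[k−i]); the inner max lets the remainder stay uncut if that's better.
f[2] = 1×max(1,0) = 1×1 = 1
f[3] = 1×max(2,1) = 1×2 = 2
f[4] = 2×max(2,1) = 2×2 = 4
f[5] = 2×max(3,2) = 2×3 = 6
f[6] = 3×max(3,2) = 3×3 = 9
f[7] = 2×max(5,6) = 2×6 = 12
f[8] = 2×max(6,9) = 2×9 = 18
f[9] = 3×max(6,9) = 3×9 = 27
f[10] = 2×max(8,18) = 2×18 = 36
f[11] = 2×max(9,27) = 2×27 = 54
f[12] = 3×max(9,27) = 3×27 = 81
f[13] = 2×max(11,54) = 2×54 = 108
One optimal split: 3 + 3 + 3 + 2 + 2; product 3×3×3×2×2 = 108.

108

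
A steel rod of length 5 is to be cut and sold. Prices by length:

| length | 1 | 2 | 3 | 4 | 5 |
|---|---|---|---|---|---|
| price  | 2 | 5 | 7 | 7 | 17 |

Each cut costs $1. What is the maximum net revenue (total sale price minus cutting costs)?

17

Let r[k] be the best obtainable value from length k. For each k, try every first piece i and keep the best of price[i] + r[k−i] minus the 1 cut fee when i<k.
r[1] = 2
r[2] = max(2+2-1, 5+0) = 5
r[3] = max(2+5-1, 5+2-1, 7+0) = 7
r[4] = max(2+7-1, 5+5-1, 7+2-1, 7+0) = 9
r[5] = max(2+9-1, 5+7-1, 7+5-1, 7+2-1, 17+0) = 17
Best is to make no cuts and sell whole for $17.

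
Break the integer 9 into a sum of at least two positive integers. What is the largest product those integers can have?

Fill m[k] for k=2..9: at each k try every first piece i and multiply by the better of (k−i) uncut or m[k−i].
m[2] = 1*max(1,0) = 1*1 = 1
m[3] = 1*max(2,1) = 1*2 = 2
m[4] = 2*max(2,1) = 2*2 = 4
m[5] = 2*max(3,2) = 2*3 = 6
m[6] = 3*max(3,2) = 3*3 = 9
m[7] = 2*max(5,6) = 2*6 = 12
m[8] = 2*max(6,9) = 2*9 = 18
m[9] = 3*max(6,9) = 3*9 = 27
One optimal split: 3 + 3 + 3; product 3*3*3 = 27.

27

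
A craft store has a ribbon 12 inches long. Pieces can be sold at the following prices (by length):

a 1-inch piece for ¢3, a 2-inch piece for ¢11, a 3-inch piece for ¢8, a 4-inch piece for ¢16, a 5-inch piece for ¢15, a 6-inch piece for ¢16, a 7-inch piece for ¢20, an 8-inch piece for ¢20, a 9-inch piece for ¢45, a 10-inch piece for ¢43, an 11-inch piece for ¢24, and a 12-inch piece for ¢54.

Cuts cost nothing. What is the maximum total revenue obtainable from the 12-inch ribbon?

Build r[k] bottom-up: r[k] = max over allowed piece i of (p[i] + r[k−i]).
r[1] = 3
r[2] = max(3+3, 11+0) = 11
r[3] = max(3+11, 11+3, 8+0) = 14
r[4] = max(3+14, 11+11, 8+3, 16+0) = 22
r[5] = max(3+22, 11+14, 8+11, 16+3, 15+0) = 25
r[6] = max(3+25, 11+22, 8+14, 16+11, 15+3, 16+0) = 33
r[7] = max(3+33, 11+25, 8+22, …, 16+3, 20+0) = 36
r[8] = max(3+36, 11+33, 8+25, …, 20+3, 20+0) = 44
r[9] = max(3+44, 11+36, 8+33, …, 20+3, 45+0) = 47
r[10] = max(3+47, 11+44, 8+36, …, 45+3, 43+0) = 55
r[11] = max(3+55, 11+47, 8+44, …, 43+3, 24+0) = 58
r[12] = max(3+58, 11+55, 8+47, …, 24+3, 54+0) = 66
One optimal cutting: 2 + 2 + 2 + 2 + 2 + 2 → ¢11 + ¢11 + ¢11 + ¢11 + ¢11 + ¢11 = ¢66.

66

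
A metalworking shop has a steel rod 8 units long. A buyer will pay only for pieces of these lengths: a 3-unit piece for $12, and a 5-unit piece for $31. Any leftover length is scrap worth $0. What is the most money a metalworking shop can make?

43

Consider every possible first cut. best[k] is the best of p[i]+best[k−i] over all sellable i≤k.
best[1] = 0
best[2] = 0
best[3] = 12
best[4] = 12
best[5] = max(12+0, 31+0) = 31
best[6] = max(12+12, 31+0) = 31
best[7] = max(12+12, 31+0) = 31
best[8] = max(12+31, 31+12) = 43
One optimal cutting: 5 + 3 → $43.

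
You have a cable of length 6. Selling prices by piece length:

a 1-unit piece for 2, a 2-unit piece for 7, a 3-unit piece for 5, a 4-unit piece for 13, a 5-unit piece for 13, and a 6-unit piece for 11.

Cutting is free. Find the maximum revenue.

Build r[k] bottom-up: r[k] = max over allowed piece i of (p[i] + r[k−i]).
r[1] = 2
r[2] = max(2+2, 7+0) = 7
r[3] = max(2+7, 7+2, 5+0) = 9
r[4] = max(2+9, 7+7, 5+2, 13+0) = 14
r[5] = max(2+14, 7+9, 5+7, 13+2, 13+0) = 16
r[6] = max(2+16, 7+14, 5+9, 13+7, 13+2, 11+0) = 21
One optimal cutting: 2 + 2 + 2 → 7 + 7 + 7 = 21.

21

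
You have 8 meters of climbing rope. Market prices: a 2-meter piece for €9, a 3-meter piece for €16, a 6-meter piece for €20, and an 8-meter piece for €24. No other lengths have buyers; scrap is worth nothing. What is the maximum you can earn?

41

Let r[k] be the best obtainable value from length k. For each k, try every first piece i and keep the best of price[i] + r[k−i].
r[1] = 0
r[2] = 9
r[3] = max(9+0, 16+0) = 16
r[4] = max(9+9, 16+0) = 18
r[5] = max(9+16, 16+9) = 25
r[6] = max(9+18, 16+16, 20+0) = 32
r[7] = max(9+25, 16+18, 20+0) = 34
r[8] = max(9+32, 16+25, 20+9, 24+0) = 41
One optimal cutting: 3 + 3 + 2 → €41.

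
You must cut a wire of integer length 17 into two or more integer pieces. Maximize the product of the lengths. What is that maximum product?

Let f[k] be the best product for length k (with at least one cut). For each first piece i, the rest contributes max(k−i, f[k−i]).
f[2] = 1×max(1,0) = 1×1 = 1
f[3] = 1×max(2,1) = 1×2 = 2
f[4] = 2×max(2,1) = 2×2 = 4
f[5] = 2×max(3,2) = 2×3 = 6
f[6] = 3×max(3,2) = 3×3 = 9
f[7] = 2×max(5,6) = 2×6 = 12
f[8] = 2×max(6,9) = 2×9 = 18
f[9] = 3×max(6,9) = 3×9 = 27
f[10] = 2×max(8,18) = 2×18 = 36
f[11] = 2×max(9,27) = 2×27 = 54
f[12] = 3×max(9,27) = 3×27 = 81
f[13] = 2×max(11,54) = 2×54 = 108
f[14] = 2×max(12,81) = 2×81 = 162
f[15] = 3×max(12,81) = 3×81 = 243
f[16] = 2×max(14,162) = 2×162 = 324
f[17] = 2×max(15,243) = 2×243 = 486
One optimal split: 3 + 3 + 3 + 3 + 3 + 2; product 3×3×3×3×3×2 = 486.

486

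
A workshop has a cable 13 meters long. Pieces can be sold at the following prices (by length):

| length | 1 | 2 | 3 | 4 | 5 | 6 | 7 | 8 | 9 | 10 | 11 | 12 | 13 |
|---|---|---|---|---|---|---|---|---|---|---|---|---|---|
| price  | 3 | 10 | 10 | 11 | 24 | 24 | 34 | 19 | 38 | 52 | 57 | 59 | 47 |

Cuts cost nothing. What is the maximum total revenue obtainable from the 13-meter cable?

Consider every possible first cut. R[k] is the best of p[i]+R[k−i] over all sellable i≤k.
R[1] = 3
R[2] = max(3+3, 10+0) = 10
R[3] = max(3+10, 10+3, 10+0) = 13
R[4] = max(3+13, 10+10, 10+3, 11+0) = 20
R[5] = max(3+20, 10+13, 10+10, 11+3, 24+0) = 24
R[6] = max(3+24, 10+20, 10+13, 11+10, 24+3, 24+0) = 30
R[7] = max(3+30, 10+24, 10+20, …, 24+3, 34+0) = 34
R[8] = max(3+34, 10+30, 10+24, …, 34+3, 19+0) = 40
R[9] = max(3+40, 10+34, 10+30, …, 19+3, 38+0) = 44
R[10] = max(3+44, 10+40, 10+34, …, 38+3, 52+0) = 52
R[11] = max(3+52, 10+44, 10+40, …, 52+3, 57+0) = 57
R[12] = max(3+57, 10+52, 10+44, …, 57+3, 59+0) = 62
R[13] = max(3+62, 10+57, 10+52, …, 59+3, 47+0) = 67
One optimal cutting: 11 + 2 → $57 + $10 = $67.

67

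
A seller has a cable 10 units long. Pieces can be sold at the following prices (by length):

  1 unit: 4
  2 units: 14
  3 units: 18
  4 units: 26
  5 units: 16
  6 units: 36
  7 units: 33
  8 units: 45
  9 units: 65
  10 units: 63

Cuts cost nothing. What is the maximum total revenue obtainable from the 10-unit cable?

Consider every possible first cut. v[k] is the best of p[i]+v[k−i] over all sellable i≤k.
v[1] = 4
v[2] = 14
v[3] = 18  (first piece 1, then v[2]=14)
v[4] = 28  (first piece 2, then v[2]=14)
v[5] = 32  (first piece 1, then v[4]=28)
v[6] = 42  (first piece 2, then v[4]=28)
v[7] = 46  (first piece 1, then v[6]=42)
v[8] = 56  (first piece 2, then v[6]=42)
v[9] = 65
v[10] = 70  (first piece 2, then v[8]=56)
One optimal cutting: 2 + 2 + 2 + 2 + 2 → 14 + 14 + 14 + 14 + 14 = 70.

70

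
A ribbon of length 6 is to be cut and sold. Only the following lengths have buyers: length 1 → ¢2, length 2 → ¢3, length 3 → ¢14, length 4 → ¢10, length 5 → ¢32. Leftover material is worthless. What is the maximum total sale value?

Build r[k] bottom-up: r[k] = max over allowed piece i of (p[i] + r[k−i]).
r[1] = 2
r[2] = 4  (first piece 1, then r[1]=2)
r[3] = 14
r[4] = 16  (first piece 1, then r[3]=14)
r[5] = 32
r[6] = 34  (first piece 1, then r[5]=32)
One optimal cutting: 5 + 1 → ¢34.

34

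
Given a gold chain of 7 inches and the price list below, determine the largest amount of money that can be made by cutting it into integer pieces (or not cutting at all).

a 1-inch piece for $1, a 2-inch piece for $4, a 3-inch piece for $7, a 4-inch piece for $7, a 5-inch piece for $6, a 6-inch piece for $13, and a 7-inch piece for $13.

Consider every possible first cut. r[k] is the best of p[i]+r[k−i] over all sellable i≤k.
r[1] = 1
r[2] = max(1+1, 4+0) = 4
r[3] = max(1+4, 4+1, 7+0) = 7
r[4] = max(1+7, 4+4, 7+1, 7+0) = 8
r[5] = max(1+8, 4+7, 7+4, 7+1, 6+0) = 11
r[6] = max(1+11, 4+8, 7+7, 7+4, 6+1, 13+0) = 14
r[7] = max(1+14, 4+11, 7+8, …, 13+1, 13+0) = 15
One optimal cutting: 3 + 3 + 1 → $7 + $7 + $1 = $15.

15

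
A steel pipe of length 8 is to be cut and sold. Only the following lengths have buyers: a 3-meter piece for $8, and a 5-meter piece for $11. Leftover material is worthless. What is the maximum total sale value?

19

Build f[k] bottom-up: f[k] = max over allowed piece i of (p[i] + f[k−i]).
f[1] = 0
f[2] = 0
f[3] = 8
f[4] = 8
f[5] = max(8+0, 11+0) = 11
f[6] = max(8+8, 11+0) = 16
f[7] = max(8+8, 11+0) = 16
f[8] = max(8+11, 11+8) = 19
One optimal cutting: 5 + 3 → $19.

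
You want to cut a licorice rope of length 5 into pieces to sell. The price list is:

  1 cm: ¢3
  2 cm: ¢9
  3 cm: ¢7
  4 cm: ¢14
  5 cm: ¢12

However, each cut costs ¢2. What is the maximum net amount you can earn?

17

Consider every possible first cut. net[k] is the best of p[i]+net[k−i] over all sellable i≤k, charging 2 whenever i<k.
net[1] = 3
net[2] = max(3+3-2, 9+0) = 9
net[3] = max(3+9-2, 9+3-2, 7+0) = 10
net[4] = max(3+10-2, 9+9-2, 7+3-2, 14+0) = 16
net[5] = max(3+16-2, 9+10-2, 7+9-2, 14+3-2, 12+0) = 17
One optimal plan: pieces 2 + 2 + 1 (2 cuts) → ¢21 − ¢4 = ¢17.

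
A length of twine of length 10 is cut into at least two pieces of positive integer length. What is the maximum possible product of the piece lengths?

36

Define P[k] = max over 1≤i<k of i · max(k−i, P[k−i]); the inner max lets the remainder stay uncut if that's better.
Small cases: P[2]=1.
P[3] = 1*max(2,1) = 1*2 = 2
P[4] = 2*max(2,1) = 2*2 = 4
P[5] = 2*max(3,2) = 2*3 = 6
P[6] = 3*max(3,2) = 3*3 = 9
P[7] = 2*max(5,6) = 2*6 = 12
P[8] = 2*max(6,9) = 2*9 = 18
P[9] = 3*max(6,9) = 3*9 = 27
P[10] = 2*max(8,18) = 2*18 = 36
One optimal split: 3 + 3 + 2 + 2; product 3*3*2*2 = 36.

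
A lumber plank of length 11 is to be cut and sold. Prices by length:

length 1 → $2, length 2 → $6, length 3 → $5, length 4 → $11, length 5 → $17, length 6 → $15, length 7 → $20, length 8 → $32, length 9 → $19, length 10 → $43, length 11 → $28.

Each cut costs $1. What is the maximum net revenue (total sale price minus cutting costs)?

44

Build v[k] bottom-up: v[k] = max over allowed piece i of (p[i] + v[k−i]) − 1 per cut.
v[1] = 2
v[2] = max(2+2-1, 6+0) = 6
v[3] = max(2+6-1, 6+2-1, 5+0) = 7
v[4] = max(2+7-1, 6+6-1, 5+2-1, 11+0) = 11
v[5] = max(2+11-1, 6+7-1, 5+6-1, 11+2-1, 17+0) = 17
v[6] = max(2+17-1, 6+11-1, 5+7-1, 11+6-1, 17+2-1, 15+0) = 18
v[7] = max(2+18-1, 6+17-1, 5+11-1, …, 15+2-1, 20+0) = 22
v[8] = max(2+22-1, 6+18-1, 5+17-1, …, 20+2-1, 32+0) = 32
v[9] = max(2+32-1, 6+22-1, 5+18-1, …, 32+2-1, 19+0) = 33
v[10] = max(2+33-1, 6+32-1, 5+22-1, …, 19+2-1, 43+0) = 43
v[11] = max(2+43-1, 6+33-1, 5+32-1, …, 43+2-1, 28+0) = 44
One optimal plan: pieces 10 + 1 (1 cut) → $45 − $1 = $44.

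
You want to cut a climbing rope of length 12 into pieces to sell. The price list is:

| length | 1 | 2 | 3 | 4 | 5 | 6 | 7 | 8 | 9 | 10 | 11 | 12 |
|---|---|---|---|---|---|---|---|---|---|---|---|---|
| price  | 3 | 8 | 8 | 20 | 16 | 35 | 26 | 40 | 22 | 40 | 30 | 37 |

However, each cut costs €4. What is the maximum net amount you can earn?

Consider every possible first cut. r[k] is the best of p[i]+r[k−i] over all sellable i≤k, charging 4 whenever i<k.
r[1] = 3
r[2] = 8
r[3] = 8
r[4] = 20
r[5] = 19  (first piece 1, then r[4]=20)
r[6] = 35
r[7] = 34  (first piece 1, then r[6]=35)
r[8] = 40
r[9] = 39  (first piece 1, then r[8]=40)
r[10] = 51  (first piece 4, then r[6]=35)
r[11] = 50  (first piece 1, then r[10]=51)
r[12] = 66  (first piece 6, then r[6]=35)
One optimal plan: pieces 6 + 6 (1 cut) → €70 − €4 = €66.

66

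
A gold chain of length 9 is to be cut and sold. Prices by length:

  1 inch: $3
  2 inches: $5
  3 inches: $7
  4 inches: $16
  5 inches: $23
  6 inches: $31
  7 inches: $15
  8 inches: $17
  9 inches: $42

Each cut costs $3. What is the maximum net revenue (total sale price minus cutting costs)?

42

Build net[k] bottom-up: net[k] = max over allowed piece i of (p[i] + net[k−i]) − 3 per cut.
net[1] = 3
net[2] = 5
net[3] = 7
net[4] = 16
net[5] = 23
net[6] = 31
net[7] = 31  (first piece 1, then net[6]=31)
net[8] = 33  (first piece 2, then net[6]=31)
net[9] = 42
Best is to make no cuts and sell whole for $42.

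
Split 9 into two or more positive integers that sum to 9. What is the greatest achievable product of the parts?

27

Let g[k] be the best product for length k (with at least one cut). For each first piece i, the rest contributes max(k−i, g[k−i]).
Small cases: g[2]=1, g[3]=2, g[4]=4.
g[5] = 2×max(3,2) = 2×3 = 6
g[6] = 3×max(3,2) = 3×3 = 9
g[7] = 2×max(5,6) = 2×6 = 12
g[8] = 2×max(6,9) = 2×9 = 18
g[9] = 3×max(6,9) = 3×9 = 27
One optimal split: 3 + 3 + 3; product 3×3×3 = 27.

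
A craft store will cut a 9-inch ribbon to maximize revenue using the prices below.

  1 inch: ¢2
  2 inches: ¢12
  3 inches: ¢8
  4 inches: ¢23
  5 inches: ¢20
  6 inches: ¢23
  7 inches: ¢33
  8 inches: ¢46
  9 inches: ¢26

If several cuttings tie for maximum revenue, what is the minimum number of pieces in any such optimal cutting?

Consider every possible first cut. r[k] is the best of p[i]+r[k−i] over all sellable i≤k.
r[1] = 2
r[2] = 12
r[3] = 14  (first piece 1, then r[2]=12)
r[4] = 24  (first piece 2, then r[2]=12)
r[5] = 26  (first piece 1, then r[4]=24)
r[6] = 36  (first piece 2, then r[4]=24)
r[7] = 38  (first piece 1, then r[6]=36)
r[8] = 48  (first piece 2, then r[6]=36)
r[9] = 50  (first piece 1, then r[8]=48)
Maximum revenue is ¢50.
Now minimize piece count subject to staying optimal: for each k, pieces[k] = 1 + min over i with p[i]+r[k−i]=r[k] of pieces[k−i].
pieces[6] = 3
pieces[7] = 4
pieces[8] = 4
pieces[9] = 5

5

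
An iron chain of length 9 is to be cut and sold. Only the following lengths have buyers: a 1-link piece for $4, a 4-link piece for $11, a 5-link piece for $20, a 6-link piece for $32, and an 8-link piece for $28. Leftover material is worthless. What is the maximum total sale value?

44

Consider every possible first cut. r[k] is the best of p[i]+r[k−i] over all sellable i≤k.
r[1] = 4
r[2] = 8  (first piece 1, then r[1]=4)
r[3] = 12  (first piece 1, then r[2]=8)
r[4] = max(4+12, 11+0) = 16
r[5] = max(4+16, 11+4, 20+0) = 20
r[6] = max(4+20, 11+8, 20+4, 32+0) = 32
r[7] = max(4+32, 11+12, 20+8, 32+4) = 36
r[8] = max(4+36, 11+16, 20+12, 32+8, 28+0) = 40
r[9] = max(4+40, 11+20, 20+16, 32+12, 28+4) = 44
One optimal cutting: 6 + 1 + 1 + 1 → $44.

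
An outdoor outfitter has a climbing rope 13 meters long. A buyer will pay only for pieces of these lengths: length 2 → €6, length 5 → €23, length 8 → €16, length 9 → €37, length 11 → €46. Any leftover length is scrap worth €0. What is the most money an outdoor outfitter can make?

52

Let best[k] be the best obtainable value from length k. For each k, try every first piece i and keep the best of price[i] + best[k−i].
best[1] = 0
best[2] = 6
best[3] = 6
best[4] = 12  (first piece 2, then best[2]=6)
best[5] = max(6+6, 23+0) = 23
best[6] = max(6+12, 23+0) = 23
best[7] = max(6+23, 23+6) = 29
best[8] = max(6+23, 23+6, 16+0) = 29
best[9] = max(6+29, 23+12, 16+0, 37+0) = 37
best[10] = max(6+29, 23+23, 16+6, 37+0) = 46
best[11] = max(6+37, 23+23, 16+6, 37+6, 46+0) = 46
best[12] = max(6+46, 23+29, 16+12, 37+6, 46+0) = 52
best[13] = max(6+46, 23+29, 16+23, 37+12, 46+6) = 52
One optimal cutting: pieces 5 + 5 + 2 with 1 meter of scrap → €52.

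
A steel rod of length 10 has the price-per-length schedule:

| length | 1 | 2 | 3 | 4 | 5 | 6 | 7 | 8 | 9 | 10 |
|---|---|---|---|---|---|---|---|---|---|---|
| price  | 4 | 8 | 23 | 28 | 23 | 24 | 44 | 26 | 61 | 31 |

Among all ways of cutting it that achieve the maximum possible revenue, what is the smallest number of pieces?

3

Build r[k] bottom-up: r[k] = max over allowed piece i of (p[i] + r[k−i]).
r[1] = 4
r[2] = max(4+4, 8+0) = 8
r[3] = max(4+8, 8+4, 23+0) = 23
r[4] = max(4+23, 8+8, 23+4, 28+0) = 28
r[5] = max(4+28, 8+23, 23+8, 28+4, 23+0) = 32
r[6] = max(4+32, 8+28, 23+23, 28+8, 23+4, 24+0) = 46
r[7] = max(4+46, 8+32, 23+28, …, 24+4, 44+0) = 51
r[8] = max(4+51, 8+46, 23+32, …, 44+4, 26+0) = 56
r[9] = max(4+56, 8+51, 23+46, …, 26+4, 61+0) = 69
r[10] = max(4+69, 8+56, 23+51, …, 61+4, 31+0) = 74
Maximum revenue is $74.
Now minimize piece count subject to staying optimal: for each k, pieces[k] = 1 + min over i with p[i]+r[k−i]=r[k] of pieces[k−i].
pieces[7] = 2
pieces[8] = 2
pieces[9] = 3
pieces[10] = 3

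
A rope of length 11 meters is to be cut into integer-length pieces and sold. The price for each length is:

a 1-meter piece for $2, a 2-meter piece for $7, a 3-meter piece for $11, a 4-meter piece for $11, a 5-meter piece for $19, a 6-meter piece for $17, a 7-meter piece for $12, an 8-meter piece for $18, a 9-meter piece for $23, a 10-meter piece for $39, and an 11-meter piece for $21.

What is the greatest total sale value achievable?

41

Let r[k] be the best obtainable value from length k. For each k, try every first piece i and keep the best of price[i] + r[k−i].
r[1] = 2
r[2] = max(2+2, 7+0) = 7
r[3] = max(2+7, 7+2, 11+0) = 11
r[4] = max(2+11, 7+7, 11+2, 11+0) = 14
r[5] = max(2+14, 7+11, 11+7, 11+2, 19+0) = 19
r[6] = max(2+19, 7+14, 11+11, 11+7, 19+2, 17+0) = 22
r[7] = max(2+22, 7+19, 11+14, …, 17+2, 12+0) = 26
r[8] = max(2+26, 7+22, 11+19, …, 12+2, 18+0) = 30
r[9] = max(2+30, 7+26, 11+22, …, 18+2, 23+0) = 33
r[10] = max(2+33, 7+30, 11+26, …, 23+2, 39+0) = 39
r[11] = max(2+39, 7+33, 11+30, …, 39+2, 21+0) = 41
One optimal cutting: 10 + 1 → $39 + $2 = $41.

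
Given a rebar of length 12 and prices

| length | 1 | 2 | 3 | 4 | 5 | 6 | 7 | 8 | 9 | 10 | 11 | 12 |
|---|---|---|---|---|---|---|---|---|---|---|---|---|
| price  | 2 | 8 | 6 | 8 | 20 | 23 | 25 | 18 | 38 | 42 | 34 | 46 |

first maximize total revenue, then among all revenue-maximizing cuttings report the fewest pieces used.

2

Let r[k] be the best obtainable value from length k. For each k, try every first piece i and keep the best of price[i] + r[k−i].
r[1] = 2
r[2] = max(2+2, 8+0) = 8
r[3] = max(2+8, 8+2, 6+0) = 10
r[4] = max(2+10, 8+8, 6+2, 8+0) = 16
r[5] = max(2+16, 8+10, 6+8, 8+2, 20+0) = 20
r[6] = max(2+20, 8+16, 6+10, 8+8, 20+2, 23+0) = 24
r[7] = max(2+24, 8+20, 6+16, …, 23+2, 25+0) = 28
r[8] = max(2+28, 8+24, 6+20, …, 25+2, 18+0) = 32
r[9] = max(2+32, 8+28, 6+24, …, 18+2, 38+0) = 38
r[10] = max(2+38, 8+32, 6+28, …, 38+2, 42+0) = 42
r[11] = max(2+42, 8+38, 6+32, …, 42+2, 34+0) = 46
r[12] = max(2+46, 8+42, 6+38, …, 34+2, 46+0) = 50
Maximum revenue is ₹50.
Now minimize piece count subject to staying optimal: for each k, pieces[k] = 1 + min over i with p[i]+r[k−i]=r[k] of pieces[k−i].
pieces[9] = 1
pieces[10] = 1
pieces[11] = 2
pieces[12] = 2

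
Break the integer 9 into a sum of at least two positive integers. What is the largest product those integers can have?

27

Define prod[k] = max over 1≤i<k of i · max(k−i, prod[k−i]); the inner max lets the remainder stay uncut if that's better.
prod[2] = 1*max(1,0) = 1*1 = 1
prod[3] = max(1*2, 2*1) = 2
prod[4] = max(1*3, 2*2, 3*1) = 4
prod[5] = max(1*4, 2*3, 3*2, 4*1) = 6
prod[6] = max(1*6, 2*4, 3*3, 4*2, 5*1) = 9
prod[7] = max(1*9, 2*6, 3*4, 4*3, 5*2, 6*1) = 12
prod[8] = max(1*12, 2*9, 3*6, …, 6*2, 7*1) = 18
prod[9] = max(1*18, 2*12, 3*9, …, 7*2, 8*1) = 27
One optimal split: 3 + 3 + 3; product 3*3*3 = 27.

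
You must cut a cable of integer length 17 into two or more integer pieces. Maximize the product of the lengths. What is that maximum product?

486

Let P[k] be the best product for length k (with at least one cut). For each first piece i, the rest contributes max(k−i, P[k−i]).
P[2] = 1*max(1,0) = 1*1 = 1
P[3] = 1*max(2,1) = 1*2 = 2
P[4] = 2*max(2,1) = 2*2 = 4
P[5] = 2*max(3,2) = 2*3 = 6
P[6] = 3*max(3,2) = 3*3 = 9
P[7] = 2*max(5,6) = 2*6 = 12
P[8] = 2*max(6,9) = 2*9 = 18
P[9] = 3*max(6,9) = 3*9 = 27
P[10] = 2*max(8,18) = 2*18 = 36
P[11] = 2*max(9,27) = 2*27 = 54
P[12] = 3*max(9,27) = 3*27 = 81
P[13] = 2*max(11,54) = 2*54 = 108
P[14] = 2*max(12,81) = 2*81 = 162
P[15] = 3*max(12,81) = 3*81 = 243
P[16] = 2*max(14,162) = 2*162 = 324
P[17] = 2*max(15,243) = 2*243 = 486
One optimal split: 3 + 3 + 3 + 3 + 3 + 2; product 3*3*3*3*3*2 = 486.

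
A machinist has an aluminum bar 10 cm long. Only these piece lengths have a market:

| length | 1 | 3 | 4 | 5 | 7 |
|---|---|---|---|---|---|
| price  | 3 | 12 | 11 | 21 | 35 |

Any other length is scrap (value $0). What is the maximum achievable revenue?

Let r[k] be the best obtainable value from length k. For each k, try every first piece i and keep the best of price[i] + r[k−i].
r[1] = 3
r[2] = 6  (first piece 1, then r[1]=3)
r[3] = max(3+6, 12+0) = 12
r[4] = max(3+12, 12+3, 11+0) = 15
r[5] = max(3+15, 12+6, 11+3, 21+0) = 21
r[6] = max(3+21, 12+12, 11+6, 21+3) = 24
r[7] = max(3+24, 12+15, 11+12, 21+6, 35+0) = 35
r[8] = max(3+35, 12+21, 11+15, 21+12, 35+3) = 38
r[9] = max(3+38, 12+24, 11+21, 21+15, 35+6) = 41
r[10] = max(3+41, 12+35, 11+24, 21+21, 35+12) = 47
One optimal cutting: 7 + 3 → $47.

47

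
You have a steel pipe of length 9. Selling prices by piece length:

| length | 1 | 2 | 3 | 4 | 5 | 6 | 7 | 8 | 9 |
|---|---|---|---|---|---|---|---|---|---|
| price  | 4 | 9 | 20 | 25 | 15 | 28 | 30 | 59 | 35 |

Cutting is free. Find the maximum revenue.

63

Build R[k] bottom-up: R[k] = max over allowed piece i of (p[i] + R[k−i]).
R[1] = 4
R[2] = 9
R[3] = 20
R[4] = 25
R[5] = 29  (first piece 1, then R[4]=25)
R[6] = 40  (first piece 3, then R[3]=20)
R[7] = 45  (first piece 3, then R[4]=25)
R[8] = 59
R[9] = 63  (first piece 1, then R[8]=59)
One optimal cutting: 8 + 1 → $59 + $4 = $63.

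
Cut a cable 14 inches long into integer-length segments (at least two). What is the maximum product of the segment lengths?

Define f[k] = max over 1≤i<k of i · max(k−i, f[k−i]); the inner max lets the remainder stay uncut if that's better.
f[2] = 1×max(1,0) = 1×1 = 1
f[3] = 1×max(2,1) = 1×2 = 2
f[4] = 2×max(2,1) = 2×2 = 4
f[5] = 2×max(3,2) = 2×3 = 6
f[6] = 3×max(3,2) = 3×3 = 9
f[7] = 2×max(5,6) = 2×6 = 12
f[8] = 2×max(6,9) = 2×9 = 18
f[9] = 3×max(6,9) = 3×9 = 27
f[10] = 2×max(8,18) = 2×18 = 36
f[11] = 2×max(9,27) = 2×27 = 54
f[12] = 3×max(9,27) = 3×27 = 81
f[13] = 2×max(11,54) = 2×54 = 108
f[14] = 2×max(12,81) = 2×81 = 162
One optimal split: 3 + 3 + 3 + 3 + 2; product 3×3×3×3×2 = 162.

162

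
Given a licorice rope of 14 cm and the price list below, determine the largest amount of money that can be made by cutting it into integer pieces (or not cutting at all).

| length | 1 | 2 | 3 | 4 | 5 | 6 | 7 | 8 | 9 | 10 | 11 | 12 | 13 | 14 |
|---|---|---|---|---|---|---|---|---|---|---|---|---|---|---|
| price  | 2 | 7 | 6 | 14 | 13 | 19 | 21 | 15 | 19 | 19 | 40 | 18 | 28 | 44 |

Build R[k] bottom-up: R[k] = max over allowed piece i of (p[i] + R[k−i]).
R[1] = 2
R[2] = 7
R[3] = 9  (first piece 1, then R[2]=7)
R[4] = 14  (first piece 2, then R[2]=7)
R[5] = 16  (first piece 1, then R[4]=14)
R[6] = 21  (first piece 2, then R[4]=14)
R[7] = 23  (first piece 1, then R[6]=21)
R[8] = 28  (first piece 2, then R[6]=21)
R[9] = 30  (first piece 1, then R[8]=28)
R[10] = 35  (first piece 2, then R[8]=28)
R[11] = 40
R[12] = 42  (first piece 1, then R[11]=40)
R[13] = 47  (first piece 2, then R[11]=40)
R[14] = 49  (first piece 1, then R[13]=47)
One optimal cutting: 11 + 2 + 1 → ¢40 + ¢7 + ¢2 = ¢49.

49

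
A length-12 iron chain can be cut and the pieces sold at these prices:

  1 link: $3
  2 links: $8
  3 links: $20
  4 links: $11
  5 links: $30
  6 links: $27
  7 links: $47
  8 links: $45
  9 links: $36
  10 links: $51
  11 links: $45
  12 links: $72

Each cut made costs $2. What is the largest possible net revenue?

Consider every possible first cut. v[k] is the best of p[i]+v[k−i] over all sellable i≤k, charging 2 whenever i<k.
v[1] = 3
v[2] = max(3+3-2, 8+0) = 8
v[3] = max(3+8-2, 8+3-2, 20+0) = 20
v[4] = max(3+20-2, 8+8-2, 20+3-2, 11+0) = 21
v[5] = max(3+21-2, 8+20-2, 20+8-2, 11+3-2, 30+0) = 30
v[6] = max(3+30-2, 8+21-2, 20+20-2, 11+8-2, 30+3-2, 27+0) = 38
v[7] = max(3+38-2, 8+30-2, 20+21-2, …, 27+3-2, 47+0) = 47
v[8] = max(3+47-2, 8+38-2, 20+30-2, …, 47+3-2, 45+0) = 48
v[9] = max(3+48-2, 8+47-2, 20+38-2, …, 45+3-2, 36+0) = 56
v[10] = max(3+56-2, 8+48-2, 20+47-2, …, 36+3-2, 51+0) = 65
v[11] = max(3+65-2, 8+56-2, 20+48-2, …, 51+3-2, 45+0) = 66
v[12] = max(3+66-2, 8+65-2, 20+56-2, …, 45+3-2, 72+0) = 75
One optimal plan: pieces 7 + 5 (1 cut) → $77 − $2 = $75.

75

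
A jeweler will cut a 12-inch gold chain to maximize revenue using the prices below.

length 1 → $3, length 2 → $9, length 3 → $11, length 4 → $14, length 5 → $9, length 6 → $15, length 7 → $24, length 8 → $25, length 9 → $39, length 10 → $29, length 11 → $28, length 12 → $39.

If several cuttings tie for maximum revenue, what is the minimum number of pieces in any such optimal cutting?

Build r[k] bottom-up: r[k] = max over allowed piece i of (p[i] + r[k−i]).
r[1] = 3
r[2] = max(3+3, 9+0) = 9
r[3] = max(3+9, 9+3, 11+0) = 12
r[4] = max(3+12, 9+9, 11+3, 14+0) = 18
r[5] = max(3+18, 9+12, 11+9, 14+3, 9+0) = 21
r[6] = max(3+21, 9+18, 11+12, 14+9, 9+3, 15+0) = 27
r[7] = max(3+27, 9+21, 11+18, …, 15+3, 24+0) = 30
r[8] = max(3+30, 9+27, 11+21, …, 24+3, 25+0) = 36
r[9] = max(3+36, 9+30, 11+27, …, 25+3, 39+0) = 39
r[10] = max(3+39, 9+36, 11+30, …, 39+3, 29+0) = 45
r[11] = max(3+45, 9+39, 11+36, …, 29+3, 28+0) = 48
r[12] = max(3+48, 9+45, 11+39, …, 28+3, 39+0) = 54
Maximum revenue is $54.
Now minimize piece count subject to staying optimal: for each k, pieces[k] = 1 + min over i with p[i]+r[k−i]=r[k] of pieces[k−i].
pieces[9] = 1
pieces[10] = 5
pieces[11] = 2
pieces[12] = 6

6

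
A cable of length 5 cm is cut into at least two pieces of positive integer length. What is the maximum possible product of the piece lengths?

Let P[k] be the best product for length k (with at least one cut). For each first piece i, the rest contributes max(k−i, P[k−i]).
P[2] = 1·max(1,0) = 1·1 = 1
P[3] = max(1·2, 2·1) = 2
P[4] = max(1·3, 2·2, 3·1) = 4
P[5] = max(1·4, 2·3, 3·2, 4·1) = 6
One optimal split: 3 + 2; product 3·2 = 6.

6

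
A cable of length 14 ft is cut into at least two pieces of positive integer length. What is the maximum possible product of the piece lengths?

Define m[k] = max over 1≤i<k of i · max(k−i, m[k−i]); the inner max lets the remainder stay uncut if that's better.
Small cases: m[2]=1, m[3]=2, m[4]=4, m[5]=6, m[6]=9, m[7]=12, m[8]=18.
m[9] = 3×max(6,9) = 3×9 = 27
m[10] = 2×max(8,18) = 2×18 = 36
m[11] = 2×max(9,27) = 2×27 = 54
m[12] = 3×max(9,27) = 3×27 = 81
m[13] = 2×max(11,54) = 2×54 = 108
m[14] = 2×max(12,81) = 2×81 = 162
One optimal split: 3 + 3 + 3 + 3 + 2; product 3×3×3×3×2 = 162.

162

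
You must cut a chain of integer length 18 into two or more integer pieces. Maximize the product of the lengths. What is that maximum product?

729

Fill m[k] for k=2..18: at each k try every first piece i and multiply by the better of (k−i) uncut or m[k−i].
m[2] = 1*max(1,0) = 1*1 = 1
m[3] = 1*max(2,1) = 1*2 = 2
m[4] = 2*max(2,1) = 2*2 = 4
m[5] = 2*max(3,2) = 2*3 = 6
m[6] = 3*max(3,2) = 3*3 = 9
m[7] = 2*max(5,6) = 2*6 = 12
m[8] = 2*max(6,9) = 2*9 = 18
m[9] = 3*max(6,9) = 3*9 = 27
m[10] = 2*max(8,18) = 2*18 = 36
m[11] = 2*max(9,27) = 2*27 = 54
m[12] = 3*max(9,27) = 3*27 = 81
m[13] = 2*max(11,54) = 2*54 = 108
m[14] = 2*max(12,81) = 2*81 = 162
m[15] = 3*max(12,81) = 3*81 = 243
m[16] = 2*max(14,162) = 2*162 = 324
m[17] = 2*max(15,243) = 2*243 = 486
m[18] = 3*max(15,243) = 3*243 = 729
One optimal split: 3 + 3 + 3 + 3 + 3 + 3; product 3*3*3*3*3*3 = 729.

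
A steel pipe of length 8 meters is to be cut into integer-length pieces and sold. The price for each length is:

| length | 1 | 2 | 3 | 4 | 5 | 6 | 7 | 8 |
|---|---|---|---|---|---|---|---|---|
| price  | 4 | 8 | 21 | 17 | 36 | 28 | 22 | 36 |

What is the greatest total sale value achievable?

Build r[k] bottom-up: r[k] = max over allowed piece i of (p[i] + r[k−i]).
r[1] = 4
r[2] = 8  (first piece 1, then r[1]=4)
r[3] = 21
r[4] = 25  (first piece 1, then r[3]=21)
r[5] = 36
r[6] = 42  (first piece 3, then r[3]=21)
r[7] = 46  (first piece 1, then r[6]=42)
r[8] = 57  (first piece 3, then r[5]=36)
One optimal cutting: 5 + 3 → $36 + $21 = $57.

57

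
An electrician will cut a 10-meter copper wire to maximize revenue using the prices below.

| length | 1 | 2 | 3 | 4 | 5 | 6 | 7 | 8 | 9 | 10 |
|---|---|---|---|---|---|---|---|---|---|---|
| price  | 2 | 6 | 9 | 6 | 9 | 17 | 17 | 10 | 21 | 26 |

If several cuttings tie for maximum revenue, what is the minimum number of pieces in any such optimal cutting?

4

Consider every possible first cut. r[k] is the best of p[i]+r[k−i] over all sellable i≤k.
r[1] = 2
r[2] = 6
r[3] = 9
r[4] = 12  (first piece 2, then r[2]=6)
r[5] = 15  (first piece 2, then r[3]=9)
r[6] = 18  (first piece 2, then r[4]=12)
r[7] = 21  (first piece 2, then r[5]=15)
r[8] = 24  (first piece 2, then r[6]=18)
r[9] = 27  (first piece 2, then r[7]=21)
r[10] = 30  (first piece 2, then r[8]=24)
Maximum revenue is €30.
Now minimize piece count subject to staying optimal: for each k, pieces[k] = 1 + min over i with p[i]+r[k−i]=r[k] of pieces[k−i].
pieces[7] = 3
pieces[8] = 3
pieces[9] = 3
pieces[10] = 4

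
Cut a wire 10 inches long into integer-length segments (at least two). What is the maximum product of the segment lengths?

Let P[k] be the best product for length k (with at least one cut). For each first piece i, the rest contributes max(k−i, P[k−i]).
Small cases: P[2]=1.
P[3] = 1·max(2,1) = 1·2 = 2
P[4] = 2·max(2,1) = 2·2 = 4
P[5] = 2·max(3,2) = 2·3 = 6
P[6] = 3·max(3,2) = 3·3 = 9
P[7] = 2·max(5,6) = 2·6 = 12
P[8] = 2·max(6,9) = 2·9 = 18
P[9] = 3·max(6,9) = 3·9 = 27
P[10] = 2·max(8,18) = 2·18 = 36
One optimal split: 3 + 3 + 2 + 2; product 3·3·2·2 = 36.

36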